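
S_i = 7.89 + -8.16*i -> [7.89, -0.27, -8.43, -16.59, -24.75]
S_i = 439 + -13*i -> [439, 426, 413, 400, 387]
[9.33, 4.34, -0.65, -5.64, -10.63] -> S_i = 9.33 + -4.99*i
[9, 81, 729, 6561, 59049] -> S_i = 9*9^i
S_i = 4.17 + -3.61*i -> [4.17, 0.56, -3.05, -6.66, -10.27]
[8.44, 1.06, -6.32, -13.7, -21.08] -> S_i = 8.44 + -7.38*i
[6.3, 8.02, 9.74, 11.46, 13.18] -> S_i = 6.30 + 1.72*i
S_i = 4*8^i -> [4, 32, 256, 2048, 16384]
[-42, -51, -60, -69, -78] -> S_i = -42 + -9*i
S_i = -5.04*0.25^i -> [-5.04, -1.26, -0.32, -0.08, -0.02]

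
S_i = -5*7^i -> [-5, -35, -245, -1715, -12005]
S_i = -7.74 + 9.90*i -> [-7.74, 2.16, 12.06, 21.96, 31.86]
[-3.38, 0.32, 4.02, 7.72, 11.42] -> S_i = -3.38 + 3.70*i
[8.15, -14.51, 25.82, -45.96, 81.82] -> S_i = 8.15*(-1.78)^i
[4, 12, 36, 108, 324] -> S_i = 4*3^i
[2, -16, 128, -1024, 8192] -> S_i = 2*-8^i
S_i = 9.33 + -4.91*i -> [9.33, 4.42, -0.49, -5.4, -10.31]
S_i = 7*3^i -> [7, 21, 63, 189, 567]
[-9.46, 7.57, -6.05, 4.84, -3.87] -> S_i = -9.46*(-0.80)^i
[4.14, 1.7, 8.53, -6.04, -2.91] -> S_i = Random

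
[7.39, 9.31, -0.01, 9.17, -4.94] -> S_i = Random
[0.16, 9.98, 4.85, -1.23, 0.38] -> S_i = Random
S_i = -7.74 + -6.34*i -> [-7.74, -14.08, -20.42, -26.76, -33.1]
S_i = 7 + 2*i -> [7, 9, 11, 13, 15]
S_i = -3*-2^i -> [-3, 6, -12, 24, -48]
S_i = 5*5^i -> [5, 25, 125, 625, 3125]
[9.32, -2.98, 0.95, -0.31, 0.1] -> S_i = 9.32*(-0.32)^i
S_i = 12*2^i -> [12, 24, 48, 96, 192]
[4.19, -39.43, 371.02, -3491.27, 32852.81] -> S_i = 4.19*(-9.41)^i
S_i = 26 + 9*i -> [26, 35, 44, 53, 62]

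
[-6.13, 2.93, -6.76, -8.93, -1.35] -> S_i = Random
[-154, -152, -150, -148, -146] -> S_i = -154 + 2*i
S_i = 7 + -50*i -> [7, -43, -93, -143, -193]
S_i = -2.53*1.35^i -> [-2.53, -3.42, -4.61, -6.22, -8.4]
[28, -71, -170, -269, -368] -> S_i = 28 + -99*i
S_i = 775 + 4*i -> [775, 779, 783, 787, 791]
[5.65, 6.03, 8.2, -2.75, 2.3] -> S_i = Random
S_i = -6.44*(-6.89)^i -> [-6.44, 44.37, -305.72, 2106.41, -14513.19]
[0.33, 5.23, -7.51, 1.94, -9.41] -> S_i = Random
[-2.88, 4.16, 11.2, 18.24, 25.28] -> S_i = -2.88 + 7.04*i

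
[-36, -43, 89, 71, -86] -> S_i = Random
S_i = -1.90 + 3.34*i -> [-1.9, 1.44, 4.78, 8.12, 11.46]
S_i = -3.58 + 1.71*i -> [-3.58, -1.87, -0.16, 1.55, 3.26]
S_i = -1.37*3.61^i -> [-1.37, -4.95, -17.85, -64.45, -232.67]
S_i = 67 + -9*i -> [67, 58, 49, 40, 31]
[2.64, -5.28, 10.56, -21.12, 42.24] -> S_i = 2.64*(-2.00)^i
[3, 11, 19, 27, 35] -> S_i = 3 + 8*i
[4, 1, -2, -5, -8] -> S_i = 4 + -3*i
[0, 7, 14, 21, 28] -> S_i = 0 + 7*i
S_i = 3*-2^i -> [3, -6, 12, -24, 48]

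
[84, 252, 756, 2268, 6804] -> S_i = 84*3^i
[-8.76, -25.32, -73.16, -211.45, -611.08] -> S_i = -8.76*2.89^i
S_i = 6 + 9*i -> [6, 15, 24, 33, 42]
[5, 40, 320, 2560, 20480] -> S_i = 5*8^i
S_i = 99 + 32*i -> [99, 131, 163, 195, 227]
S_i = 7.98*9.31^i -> [7.98, 74.29, 691.68, 6439.5, 59951.72]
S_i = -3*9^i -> [-3, -27, -243, -2187, -19683]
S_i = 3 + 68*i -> [3, 71, 139, 207, 275]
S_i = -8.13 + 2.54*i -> [-8.13, -5.59, -3.05, -0.51, 2.03]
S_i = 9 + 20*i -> [9, 29, 49, 69, 89]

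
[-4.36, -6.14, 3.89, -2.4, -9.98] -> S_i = Random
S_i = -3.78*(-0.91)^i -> [-3.78, 3.44, -3.13, 2.85, -2.59]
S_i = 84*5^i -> [84, 420, 2100, 10500, 52500]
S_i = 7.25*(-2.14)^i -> [7.25, -15.52, 33.2, -71.05, 152.05]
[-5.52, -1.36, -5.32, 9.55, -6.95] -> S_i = Random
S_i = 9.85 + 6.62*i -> [9.85, 16.47, 23.09, 29.71, 36.33]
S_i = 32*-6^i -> [32, -192, 1152, -6912, 41472]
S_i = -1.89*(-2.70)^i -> [-1.89, 5.1, -13.78, 37.2, -100.44]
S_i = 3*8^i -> [3, 24, 192, 1536, 12288]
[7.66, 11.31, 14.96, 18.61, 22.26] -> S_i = 7.66 + 3.65*i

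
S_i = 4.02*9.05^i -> [4.02, 36.38, 329.25, 2979.69, 26966.24]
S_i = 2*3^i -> [2, 6, 18, 54, 162]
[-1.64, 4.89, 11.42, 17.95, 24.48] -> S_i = -1.64 + 6.53*i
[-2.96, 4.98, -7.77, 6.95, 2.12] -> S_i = Random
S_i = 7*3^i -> [7, 21, 63, 189, 567]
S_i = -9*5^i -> [-9, -45, -225, -1125, -5625]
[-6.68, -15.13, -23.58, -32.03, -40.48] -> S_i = -6.68 + -8.45*i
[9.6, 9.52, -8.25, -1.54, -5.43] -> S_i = Random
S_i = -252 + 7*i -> [-252, -245, -238, -231, -224]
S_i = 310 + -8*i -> [310, 302, 294, 286, 278]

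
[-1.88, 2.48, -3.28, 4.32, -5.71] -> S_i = -1.88*(-1.32)^i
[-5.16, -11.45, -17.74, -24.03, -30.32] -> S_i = -5.16 + -6.29*i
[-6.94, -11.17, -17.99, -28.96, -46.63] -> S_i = -6.94*1.61^i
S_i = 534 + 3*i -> [534, 537, 540, 543, 546]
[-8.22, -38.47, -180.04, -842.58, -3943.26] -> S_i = -8.22*4.68^i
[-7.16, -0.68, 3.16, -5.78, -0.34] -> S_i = Random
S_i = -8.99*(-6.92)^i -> [-8.99, 62.21, -430.5, 2979.05, -20615.03]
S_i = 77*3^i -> [77, 231, 693, 2079, 6237]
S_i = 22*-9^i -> [22, -198, 1782, -16038, 144342]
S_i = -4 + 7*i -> [-4, 3, 10, 17, 24]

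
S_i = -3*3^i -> [-3, -9, -27, -81, -243]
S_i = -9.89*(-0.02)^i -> [-9.89, 0.2, -0.0, 0.0, -0.0]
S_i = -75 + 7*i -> [-75, -68, -61, -54, -47]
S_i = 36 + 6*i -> [36, 42, 48, 54, 60]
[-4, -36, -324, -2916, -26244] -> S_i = -4*9^i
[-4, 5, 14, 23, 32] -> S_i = -4 + 9*i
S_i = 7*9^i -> [7, 63, 567, 5103, 45927]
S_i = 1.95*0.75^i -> [1.95, 1.46, 1.1, 0.82, 0.62]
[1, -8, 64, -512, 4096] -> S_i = 1*-8^i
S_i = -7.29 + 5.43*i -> [-7.29, -1.86, 3.57, 9.0, 14.43]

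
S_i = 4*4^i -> [4, 16, 64, 256, 1024]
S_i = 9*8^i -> [9, 72, 576, 4608, 36864]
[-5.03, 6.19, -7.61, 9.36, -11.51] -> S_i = -5.03*(-1.23)^i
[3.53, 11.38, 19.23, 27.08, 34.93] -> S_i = 3.53 + 7.85*i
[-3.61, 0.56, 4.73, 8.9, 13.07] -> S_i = -3.61 + 4.17*i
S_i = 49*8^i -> [49, 392, 3136, 25088, 200704]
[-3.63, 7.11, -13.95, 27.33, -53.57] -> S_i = -3.63*(-1.96)^i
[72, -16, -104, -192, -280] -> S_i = 72 + -88*i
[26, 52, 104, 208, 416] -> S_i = 26*2^i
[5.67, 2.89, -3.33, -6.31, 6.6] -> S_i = Random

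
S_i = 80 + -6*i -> [80, 74, 68, 62, 56]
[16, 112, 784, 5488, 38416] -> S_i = 16*7^i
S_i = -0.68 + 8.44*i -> [-0.68, 7.76, 16.2, 24.64, 33.08]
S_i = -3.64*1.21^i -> [-3.64, -4.4, -5.33, -6.45, -7.8]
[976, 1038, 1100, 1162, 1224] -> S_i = 976 + 62*i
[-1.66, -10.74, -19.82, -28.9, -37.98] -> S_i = -1.66 + -9.08*i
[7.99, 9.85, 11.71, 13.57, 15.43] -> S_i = 7.99 + 1.86*i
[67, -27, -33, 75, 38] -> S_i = Random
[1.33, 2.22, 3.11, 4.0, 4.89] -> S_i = 1.33 + 0.89*i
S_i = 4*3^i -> [4, 12, 36, 108, 324]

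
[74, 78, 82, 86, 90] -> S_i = 74 + 4*i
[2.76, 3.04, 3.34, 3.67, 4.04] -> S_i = 2.76*1.10^i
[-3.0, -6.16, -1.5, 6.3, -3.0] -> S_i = Random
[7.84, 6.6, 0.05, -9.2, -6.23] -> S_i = Random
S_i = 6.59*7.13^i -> [6.59, 46.99, 335.02, 2388.66, 17031.13]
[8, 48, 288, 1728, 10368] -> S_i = 8*6^i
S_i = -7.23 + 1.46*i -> [-7.23, -5.77, -4.31, -2.85, -1.39]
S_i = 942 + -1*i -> [942, 941, 940, 939, 938]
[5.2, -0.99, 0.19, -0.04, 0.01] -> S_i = 5.20*(-0.19)^i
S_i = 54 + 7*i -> [54, 61, 68, 75, 82]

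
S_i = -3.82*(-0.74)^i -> [-3.82, 2.83, -2.09, 1.55, -1.15]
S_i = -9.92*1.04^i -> [-9.92, -10.32, -10.73, -11.16, -11.6]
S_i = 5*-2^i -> [5, -10, 20, -40, 80]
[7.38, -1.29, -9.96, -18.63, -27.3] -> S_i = 7.38 + -8.67*i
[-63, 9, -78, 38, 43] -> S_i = Random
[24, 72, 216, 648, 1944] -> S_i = 24*3^i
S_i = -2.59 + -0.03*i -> [-2.59, -2.62, -2.65, -2.68, -2.71]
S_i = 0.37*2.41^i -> [0.37, 0.89, 2.15, 5.18, 12.48]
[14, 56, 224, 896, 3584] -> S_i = 14*4^i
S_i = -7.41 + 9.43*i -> [-7.41, 2.02, 11.45, 20.88, 30.31]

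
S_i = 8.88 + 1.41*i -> [8.88, 10.29, 11.7, 13.11, 14.52]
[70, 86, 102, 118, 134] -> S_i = 70 + 16*i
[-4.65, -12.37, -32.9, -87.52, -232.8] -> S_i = -4.65*2.66^i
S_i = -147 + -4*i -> [-147, -151, -155, -159, -163]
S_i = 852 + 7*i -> [852, 859, 866, 873, 880]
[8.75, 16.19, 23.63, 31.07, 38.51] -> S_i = 8.75 + 7.44*i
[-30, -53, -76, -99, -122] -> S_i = -30 + -23*i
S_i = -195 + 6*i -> [-195, -189, -183, -177, -171]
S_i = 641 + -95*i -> [641, 546, 451, 356, 261]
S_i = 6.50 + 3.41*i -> [6.5, 9.91, 13.32, 16.73, 20.14]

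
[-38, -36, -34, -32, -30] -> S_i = -38 + 2*i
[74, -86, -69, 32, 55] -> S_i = Random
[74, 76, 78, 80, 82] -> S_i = 74 + 2*i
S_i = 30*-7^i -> [30, -210, 1470, -10290, 72030]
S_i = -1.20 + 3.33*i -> [-1.2, 2.13, 5.46, 8.79, 12.12]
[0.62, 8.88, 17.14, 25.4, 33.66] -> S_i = 0.62 + 8.26*i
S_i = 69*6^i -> [69, 414, 2484, 14904, 89424]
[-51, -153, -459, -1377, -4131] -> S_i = -51*3^i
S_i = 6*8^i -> [6, 48, 384, 3072, 24576]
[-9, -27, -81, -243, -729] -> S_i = -9*3^i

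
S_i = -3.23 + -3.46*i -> [-3.23, -6.69, -10.15, -13.61, -17.07]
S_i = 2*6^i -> [2, 12, 72, 432, 2592]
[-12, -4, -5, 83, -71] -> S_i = Random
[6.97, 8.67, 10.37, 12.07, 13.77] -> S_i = 6.97 + 1.70*i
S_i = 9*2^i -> [9, 18, 36, 72, 144]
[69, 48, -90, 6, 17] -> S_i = Random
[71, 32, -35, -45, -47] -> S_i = Random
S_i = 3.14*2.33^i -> [3.14, 7.32, 17.05, 39.72, 92.55]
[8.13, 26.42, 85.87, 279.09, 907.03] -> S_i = 8.13*3.25^i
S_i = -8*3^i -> [-8, -24, -72, -216, -648]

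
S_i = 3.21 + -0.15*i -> [3.21, 3.06, 2.91, 2.76, 2.61]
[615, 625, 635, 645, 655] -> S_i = 615 + 10*i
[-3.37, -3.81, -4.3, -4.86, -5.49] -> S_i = -3.37*1.13^i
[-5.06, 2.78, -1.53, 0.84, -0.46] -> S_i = -5.06*(-0.55)^i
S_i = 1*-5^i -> [1, -5, 25, -125, 625]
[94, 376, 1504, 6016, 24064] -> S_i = 94*4^i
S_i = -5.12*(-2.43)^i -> [-5.12, 12.44, -30.23, 73.47, -178.52]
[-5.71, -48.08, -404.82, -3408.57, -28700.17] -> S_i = -5.71*8.42^i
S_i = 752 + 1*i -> [752, 753, 754, 755, 756]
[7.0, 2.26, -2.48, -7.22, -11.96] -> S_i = 7.00 + -4.74*i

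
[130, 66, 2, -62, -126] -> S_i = 130 + -64*i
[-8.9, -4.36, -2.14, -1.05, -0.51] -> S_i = -8.90*0.49^i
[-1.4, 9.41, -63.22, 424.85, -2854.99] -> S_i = -1.40*(-6.72)^i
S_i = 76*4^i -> [76, 304, 1216, 4864, 19456]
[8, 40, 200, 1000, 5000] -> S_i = 8*5^i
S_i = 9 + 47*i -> [9, 56, 103, 150, 197]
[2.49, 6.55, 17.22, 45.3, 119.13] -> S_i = 2.49*2.63^i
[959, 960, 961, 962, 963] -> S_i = 959 + 1*i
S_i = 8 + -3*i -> [8, 5, 2, -1, -4]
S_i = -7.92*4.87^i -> [-7.92, -38.57, -187.84, -914.77, -4454.93]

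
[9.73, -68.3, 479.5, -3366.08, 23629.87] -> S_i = 9.73*(-7.02)^i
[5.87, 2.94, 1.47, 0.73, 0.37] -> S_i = 5.87*0.50^i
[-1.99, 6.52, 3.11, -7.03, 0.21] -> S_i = Random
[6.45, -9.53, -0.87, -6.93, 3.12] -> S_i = Random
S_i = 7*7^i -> [7, 49, 343, 2401, 16807]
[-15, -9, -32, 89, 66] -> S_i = Random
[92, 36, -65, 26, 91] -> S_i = Random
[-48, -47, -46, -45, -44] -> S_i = -48 + 1*i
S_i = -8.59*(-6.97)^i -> [-8.59, 59.87, -417.31, 2908.65, -20273.29]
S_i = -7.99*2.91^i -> [-7.99, -23.25, -67.66, -196.89, -572.95]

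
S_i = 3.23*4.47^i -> [3.23, 14.44, 64.54, 288.49, 1289.53]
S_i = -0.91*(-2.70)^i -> [-0.91, 2.46, -6.63, 17.91, -48.36]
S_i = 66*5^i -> [66, 330, 1650, 8250, 41250]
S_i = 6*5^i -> [6, 30, 150, 750, 3750]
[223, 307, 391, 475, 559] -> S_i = 223 + 84*i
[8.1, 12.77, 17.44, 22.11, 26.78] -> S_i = 8.10 + 4.67*i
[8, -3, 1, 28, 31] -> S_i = Random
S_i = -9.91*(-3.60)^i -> [-9.91, 35.68, -128.43, 462.36, -1664.5]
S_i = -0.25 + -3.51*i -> [-0.25, -3.76, -7.27, -10.78, -14.29]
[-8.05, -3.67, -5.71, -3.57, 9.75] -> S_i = Random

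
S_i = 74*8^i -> [74, 592, 4736, 37888, 303104]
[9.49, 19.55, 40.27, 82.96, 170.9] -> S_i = 9.49*2.06^i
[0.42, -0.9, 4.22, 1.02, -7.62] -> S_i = Random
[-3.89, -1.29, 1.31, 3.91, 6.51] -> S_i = -3.89 + 2.60*i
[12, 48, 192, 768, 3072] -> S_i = 12*4^i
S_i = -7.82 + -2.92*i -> [-7.82, -10.74, -13.66, -16.58, -19.5]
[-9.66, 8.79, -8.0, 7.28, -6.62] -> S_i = -9.66*(-0.91)^i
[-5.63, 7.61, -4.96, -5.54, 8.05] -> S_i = Random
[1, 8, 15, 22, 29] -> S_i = 1 + 7*i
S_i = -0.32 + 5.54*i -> [-0.32, 5.22, 10.76, 16.3, 21.84]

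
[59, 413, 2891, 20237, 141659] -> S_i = 59*7^i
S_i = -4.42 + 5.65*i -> [-4.42, 1.23, 6.88, 12.53, 18.18]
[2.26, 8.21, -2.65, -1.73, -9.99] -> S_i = Random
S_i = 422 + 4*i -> [422, 426, 430, 434, 438]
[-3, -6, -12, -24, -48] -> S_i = -3*2^i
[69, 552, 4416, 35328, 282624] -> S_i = 69*8^i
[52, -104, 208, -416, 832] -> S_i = 52*-2^i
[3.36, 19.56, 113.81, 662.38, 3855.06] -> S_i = 3.36*5.82^i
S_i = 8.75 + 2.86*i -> [8.75, 11.61, 14.47, 17.33, 20.19]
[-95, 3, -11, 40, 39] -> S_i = Random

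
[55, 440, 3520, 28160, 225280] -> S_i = 55*8^i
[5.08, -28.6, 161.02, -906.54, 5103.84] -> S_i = 5.08*(-5.63)^i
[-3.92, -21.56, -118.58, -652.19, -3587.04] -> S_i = -3.92*5.50^i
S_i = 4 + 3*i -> [4, 7, 10, 13, 16]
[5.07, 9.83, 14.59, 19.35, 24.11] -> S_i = 5.07 + 4.76*i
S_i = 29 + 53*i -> [29, 82, 135, 188, 241]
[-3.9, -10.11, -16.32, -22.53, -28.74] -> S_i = -3.90 + -6.21*i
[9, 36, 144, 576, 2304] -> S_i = 9*4^i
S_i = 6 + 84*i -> [6, 90, 174, 258, 342]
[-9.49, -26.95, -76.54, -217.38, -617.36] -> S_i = -9.49*2.84^i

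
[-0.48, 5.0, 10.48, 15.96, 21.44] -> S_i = -0.48 + 5.48*i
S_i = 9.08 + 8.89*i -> [9.08, 17.97, 26.86, 35.75, 44.64]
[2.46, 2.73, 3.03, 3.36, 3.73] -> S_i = 2.46*1.11^i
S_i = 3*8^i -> [3, 24, 192, 1536, 12288]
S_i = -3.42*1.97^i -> [-3.42, -6.74, -13.27, -26.15, -51.51]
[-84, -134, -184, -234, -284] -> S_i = -84 + -50*i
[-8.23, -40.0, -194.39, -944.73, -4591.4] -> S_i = -8.23*4.86^i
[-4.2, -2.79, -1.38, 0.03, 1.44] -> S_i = -4.20 + 1.41*i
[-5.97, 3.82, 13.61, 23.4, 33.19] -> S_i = -5.97 + 9.79*i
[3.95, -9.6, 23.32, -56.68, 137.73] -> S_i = 3.95*(-2.43)^i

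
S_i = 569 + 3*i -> [569, 572, 575, 578, 581]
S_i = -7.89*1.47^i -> [-7.89, -11.6, -17.05, -25.06, -36.84]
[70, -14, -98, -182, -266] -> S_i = 70 + -84*i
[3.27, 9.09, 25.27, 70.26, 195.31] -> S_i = 3.27*2.78^i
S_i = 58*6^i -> [58, 348, 2088, 12528, 75168]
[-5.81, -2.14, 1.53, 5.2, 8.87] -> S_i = -5.81 + 3.67*i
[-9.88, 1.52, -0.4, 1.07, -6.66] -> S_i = Random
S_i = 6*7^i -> [6, 42, 294, 2058, 14406]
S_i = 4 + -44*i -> [4, -40, -84, -128, -172]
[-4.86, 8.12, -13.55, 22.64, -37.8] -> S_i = -4.86*(-1.67)^i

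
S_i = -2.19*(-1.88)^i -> [-2.19, 4.12, -7.74, 14.55, -27.36]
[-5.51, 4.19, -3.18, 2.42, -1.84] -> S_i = -5.51*(-0.76)^i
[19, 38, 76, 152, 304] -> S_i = 19*2^i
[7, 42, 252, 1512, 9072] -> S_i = 7*6^i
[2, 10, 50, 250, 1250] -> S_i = 2*5^i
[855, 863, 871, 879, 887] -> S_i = 855 + 8*i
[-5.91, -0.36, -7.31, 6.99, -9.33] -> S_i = Random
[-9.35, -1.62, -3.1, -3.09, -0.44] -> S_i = Random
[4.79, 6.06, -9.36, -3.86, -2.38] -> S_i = Random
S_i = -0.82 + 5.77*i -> [-0.82, 4.95, 10.72, 16.49, 22.26]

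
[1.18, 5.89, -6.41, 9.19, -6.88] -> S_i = Random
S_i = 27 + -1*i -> [27, 26, 25, 24, 23]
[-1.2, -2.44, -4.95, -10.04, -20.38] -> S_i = -1.20*2.03^i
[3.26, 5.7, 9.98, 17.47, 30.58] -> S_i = 3.26*1.75^i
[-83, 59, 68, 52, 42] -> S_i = Random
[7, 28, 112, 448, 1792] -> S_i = 7*4^i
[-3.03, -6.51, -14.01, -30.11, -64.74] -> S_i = -3.03*2.15^i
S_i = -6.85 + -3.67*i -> [-6.85, -10.52, -14.19, -17.86, -21.53]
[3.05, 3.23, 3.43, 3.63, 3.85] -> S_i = 3.05*1.06^i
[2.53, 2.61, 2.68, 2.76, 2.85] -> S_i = 2.53*1.03^i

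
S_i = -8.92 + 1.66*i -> [-8.92, -7.26, -5.6, -3.94, -2.28]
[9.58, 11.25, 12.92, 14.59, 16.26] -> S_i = 9.58 + 1.67*i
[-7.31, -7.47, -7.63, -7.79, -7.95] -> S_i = -7.31 + -0.16*i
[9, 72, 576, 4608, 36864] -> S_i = 9*8^i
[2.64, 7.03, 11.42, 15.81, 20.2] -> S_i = 2.64 + 4.39*i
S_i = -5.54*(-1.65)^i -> [-5.54, 9.14, -15.08, 24.89, -41.06]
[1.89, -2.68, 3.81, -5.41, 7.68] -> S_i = 1.89*(-1.42)^i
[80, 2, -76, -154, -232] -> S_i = 80 + -78*i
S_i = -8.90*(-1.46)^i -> [-8.9, 12.99, -18.97, 27.7, -40.44]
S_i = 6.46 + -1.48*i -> [6.46, 4.98, 3.5, 2.02, 0.54]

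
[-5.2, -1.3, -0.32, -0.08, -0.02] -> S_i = -5.20*0.25^i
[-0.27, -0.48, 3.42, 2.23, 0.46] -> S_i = Random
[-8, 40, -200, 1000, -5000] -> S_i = -8*-5^i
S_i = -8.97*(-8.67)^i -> [-8.97, 77.77, -674.27, 5845.88, -50683.76]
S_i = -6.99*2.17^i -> [-6.99, -15.17, -32.92, -71.43, -154.99]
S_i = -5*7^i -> [-5, -35, -245, -1715, -12005]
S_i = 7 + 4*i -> [7, 11, 15, 19, 23]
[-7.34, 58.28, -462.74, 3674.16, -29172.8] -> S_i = -7.34*(-7.94)^i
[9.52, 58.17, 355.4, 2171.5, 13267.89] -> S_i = 9.52*6.11^i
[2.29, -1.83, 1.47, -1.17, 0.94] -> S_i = 2.29*(-0.80)^i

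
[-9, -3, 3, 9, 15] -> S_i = -9 + 6*i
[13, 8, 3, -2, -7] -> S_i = 13 + -5*i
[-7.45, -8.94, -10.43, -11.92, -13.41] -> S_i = -7.45 + -1.49*i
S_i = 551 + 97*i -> [551, 648, 745, 842, 939]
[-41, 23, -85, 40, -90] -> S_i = Random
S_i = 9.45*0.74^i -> [9.45, 6.99, 5.17, 3.83, 2.83]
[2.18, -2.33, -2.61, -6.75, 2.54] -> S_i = Random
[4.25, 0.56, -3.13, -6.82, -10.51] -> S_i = 4.25 + -3.69*i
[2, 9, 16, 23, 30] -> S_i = 2 + 7*i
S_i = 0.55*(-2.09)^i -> [0.55, -1.15, 2.4, -5.02, 10.49]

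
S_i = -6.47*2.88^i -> [-6.47, -18.63, -53.66, -154.55, -445.12]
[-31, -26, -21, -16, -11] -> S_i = -31 + 5*i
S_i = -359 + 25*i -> [-359, -334, -309, -284, -259]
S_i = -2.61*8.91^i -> [-2.61, -23.26, -207.2, -1846.18, -16449.45]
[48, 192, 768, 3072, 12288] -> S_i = 48*4^i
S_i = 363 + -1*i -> [363, 362, 361, 360, 359]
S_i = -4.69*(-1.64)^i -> [-4.69, 7.69, -12.61, 20.69, -33.93]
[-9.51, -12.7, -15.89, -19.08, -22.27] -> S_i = -9.51 + -3.19*i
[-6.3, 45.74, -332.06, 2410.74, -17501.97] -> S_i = -6.30*(-7.26)^i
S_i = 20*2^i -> [20, 40, 80, 160, 320]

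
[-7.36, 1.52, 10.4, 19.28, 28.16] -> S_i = -7.36 + 8.88*i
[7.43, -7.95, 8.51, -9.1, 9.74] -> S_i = 7.43*(-1.07)^i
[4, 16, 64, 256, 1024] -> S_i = 4*4^i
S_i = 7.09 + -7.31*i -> [7.09, -0.22, -7.53, -14.84, -22.15]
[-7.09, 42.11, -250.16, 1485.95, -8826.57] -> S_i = -7.09*(-5.94)^i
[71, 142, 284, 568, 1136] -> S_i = 71*2^i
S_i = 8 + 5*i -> [8, 13, 18, 23, 28]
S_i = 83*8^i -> [83, 664, 5312, 42496, 339968]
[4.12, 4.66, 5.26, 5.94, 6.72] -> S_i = 4.12*1.13^i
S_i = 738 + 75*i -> [738, 813, 888, 963, 1038]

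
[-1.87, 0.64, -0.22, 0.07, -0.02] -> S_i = -1.87*(-0.34)^i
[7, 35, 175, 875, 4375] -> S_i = 7*5^i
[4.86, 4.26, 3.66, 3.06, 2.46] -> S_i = 4.86 + -0.60*i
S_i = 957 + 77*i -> [957, 1034, 1111, 1188, 1265]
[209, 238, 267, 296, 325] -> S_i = 209 + 29*i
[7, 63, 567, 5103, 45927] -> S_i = 7*9^i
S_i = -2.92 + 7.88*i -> [-2.92, 4.96, 12.84, 20.72, 28.6]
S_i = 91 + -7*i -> [91, 84, 77, 70, 63]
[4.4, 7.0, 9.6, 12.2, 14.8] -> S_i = 4.40 + 2.60*i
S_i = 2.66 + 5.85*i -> [2.66, 8.51, 14.36, 20.21, 26.06]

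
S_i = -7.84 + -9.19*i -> [-7.84, -17.03, -26.22, -35.41, -44.6]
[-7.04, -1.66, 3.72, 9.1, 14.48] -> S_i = -7.04 + 5.38*i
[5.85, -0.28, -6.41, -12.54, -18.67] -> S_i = 5.85 + -6.13*i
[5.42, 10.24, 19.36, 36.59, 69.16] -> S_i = 5.42*1.89^i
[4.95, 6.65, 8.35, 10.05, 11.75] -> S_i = 4.95 + 1.70*i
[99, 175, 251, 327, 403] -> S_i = 99 + 76*i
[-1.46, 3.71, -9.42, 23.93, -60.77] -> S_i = -1.46*(-2.54)^i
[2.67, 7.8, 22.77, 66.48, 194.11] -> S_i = 2.67*2.92^i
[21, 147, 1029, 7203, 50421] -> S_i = 21*7^i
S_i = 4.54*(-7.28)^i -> [4.54, -33.05, 240.61, -1751.66, 12752.09]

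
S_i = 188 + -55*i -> [188, 133, 78, 23, -32]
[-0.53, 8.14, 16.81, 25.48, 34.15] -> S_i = -0.53 + 8.67*i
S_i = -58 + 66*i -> [-58, 8, 74, 140, 206]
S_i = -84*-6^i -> [-84, 504, -3024, 18144, -108864]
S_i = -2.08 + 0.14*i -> [-2.08, -1.94, -1.8, -1.66, -1.52]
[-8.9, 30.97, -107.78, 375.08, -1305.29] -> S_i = -8.90*(-3.48)^i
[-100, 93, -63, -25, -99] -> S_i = Random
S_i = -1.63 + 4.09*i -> [-1.63, 2.46, 6.55, 10.64, 14.73]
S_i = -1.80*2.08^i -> [-1.8, -3.74, -7.79, -16.2, -33.69]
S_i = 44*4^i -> [44, 176, 704, 2816, 11264]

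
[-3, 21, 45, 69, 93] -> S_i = -3 + 24*i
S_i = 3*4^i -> [3, 12, 48, 192, 768]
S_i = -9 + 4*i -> [-9, -5, -1, 3, 7]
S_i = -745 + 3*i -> [-745, -742, -739, -736, -733]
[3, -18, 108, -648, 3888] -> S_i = 3*-6^i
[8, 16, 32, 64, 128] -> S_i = 8*2^i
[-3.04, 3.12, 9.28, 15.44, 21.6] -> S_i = -3.04 + 6.16*i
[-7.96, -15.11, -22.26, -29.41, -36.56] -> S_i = -7.96 + -7.15*i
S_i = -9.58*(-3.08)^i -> [-9.58, 29.51, -90.88, 279.91, -862.12]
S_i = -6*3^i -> [-6, -18, -54, -162, -486]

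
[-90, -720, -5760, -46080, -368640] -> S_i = -90*8^i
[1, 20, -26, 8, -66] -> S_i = Random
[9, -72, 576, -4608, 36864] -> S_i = 9*-8^i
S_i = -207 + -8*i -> [-207, -215, -223, -231, -239]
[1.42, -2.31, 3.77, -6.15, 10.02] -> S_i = 1.42*(-1.63)^i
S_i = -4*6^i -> [-4, -24, -144, -864, -5184]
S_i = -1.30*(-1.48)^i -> [-1.3, 1.92, -2.85, 4.21, -6.24]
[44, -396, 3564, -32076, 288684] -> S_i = 44*-9^i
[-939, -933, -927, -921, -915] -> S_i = -939 + 6*i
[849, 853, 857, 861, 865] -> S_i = 849 + 4*i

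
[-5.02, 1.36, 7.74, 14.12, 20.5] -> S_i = -5.02 + 6.38*i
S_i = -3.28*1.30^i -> [-3.28, -4.26, -5.54, -7.21, -9.37]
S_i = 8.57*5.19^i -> [8.57, 44.48, 230.84, 1198.07, 6217.99]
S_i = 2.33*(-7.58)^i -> [2.33, -17.66, 133.87, -1014.76, 7691.88]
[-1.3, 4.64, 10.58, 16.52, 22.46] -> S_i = -1.30 + 5.94*i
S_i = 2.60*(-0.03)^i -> [2.6, -0.08, 0.0, -0.0, 0.0]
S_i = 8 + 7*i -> [8, 15, 22, 29, 36]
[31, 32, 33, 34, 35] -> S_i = 31 + 1*i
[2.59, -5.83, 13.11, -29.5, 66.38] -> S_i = 2.59*(-2.25)^i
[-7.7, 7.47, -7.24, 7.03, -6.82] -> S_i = -7.70*(-0.97)^i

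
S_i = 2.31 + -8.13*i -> [2.31, -5.82, -13.95, -22.08, -30.21]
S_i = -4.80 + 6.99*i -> [-4.8, 2.19, 9.18, 16.17, 23.16]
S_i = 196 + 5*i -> [196, 201, 206, 211, 216]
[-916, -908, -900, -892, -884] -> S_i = -916 + 8*i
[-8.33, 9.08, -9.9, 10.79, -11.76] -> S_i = -8.33*(-1.09)^i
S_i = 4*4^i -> [4, 16, 64, 256, 1024]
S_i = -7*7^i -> [-7, -49, -343, -2401, -16807]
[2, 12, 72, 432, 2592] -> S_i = 2*6^i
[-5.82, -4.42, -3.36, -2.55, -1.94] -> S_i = -5.82*0.76^i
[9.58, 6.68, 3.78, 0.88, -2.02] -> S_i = 9.58 + -2.90*i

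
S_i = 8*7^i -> [8, 56, 392, 2744, 19208]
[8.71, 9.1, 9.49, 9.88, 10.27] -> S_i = 8.71 + 0.39*i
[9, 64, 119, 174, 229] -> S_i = 9 + 55*i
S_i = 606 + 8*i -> [606, 614, 622, 630, 638]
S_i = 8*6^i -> [8, 48, 288, 1728, 10368]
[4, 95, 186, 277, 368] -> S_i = 4 + 91*i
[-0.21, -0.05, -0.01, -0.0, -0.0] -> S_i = -0.21*0.25^i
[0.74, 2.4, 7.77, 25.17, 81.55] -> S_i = 0.74*3.24^i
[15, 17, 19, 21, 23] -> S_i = 15 + 2*i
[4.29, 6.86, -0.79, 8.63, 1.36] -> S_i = Random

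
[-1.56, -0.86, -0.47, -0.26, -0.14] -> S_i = -1.56*0.55^i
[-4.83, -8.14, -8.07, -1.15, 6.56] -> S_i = Random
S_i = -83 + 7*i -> [-83, -76, -69, -62, -55]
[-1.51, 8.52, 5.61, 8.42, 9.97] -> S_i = Random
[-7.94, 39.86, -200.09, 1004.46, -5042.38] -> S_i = -7.94*(-5.02)^i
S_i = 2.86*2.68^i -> [2.86, 7.66, 20.54, 55.05, 147.54]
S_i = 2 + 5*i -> [2, 7, 12, 17, 22]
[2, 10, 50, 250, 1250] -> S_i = 2*5^i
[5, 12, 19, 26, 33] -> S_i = 5 + 7*i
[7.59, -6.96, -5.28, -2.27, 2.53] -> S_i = Random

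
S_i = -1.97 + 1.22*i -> [-1.97, -0.75, 0.47, 1.69, 2.91]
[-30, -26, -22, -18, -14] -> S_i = -30 + 4*i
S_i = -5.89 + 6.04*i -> [-5.89, 0.15, 6.19, 12.23, 18.27]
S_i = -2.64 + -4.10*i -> [-2.64, -6.74, -10.84, -14.94, -19.04]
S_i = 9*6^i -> [9, 54, 324, 1944, 11664]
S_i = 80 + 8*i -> [80, 88, 96, 104, 112]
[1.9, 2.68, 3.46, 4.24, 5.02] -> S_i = 1.90 + 0.78*i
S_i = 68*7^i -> [68, 476, 3332, 23324, 163268]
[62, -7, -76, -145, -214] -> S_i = 62 + -69*i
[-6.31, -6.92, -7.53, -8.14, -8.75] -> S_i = -6.31 + -0.61*i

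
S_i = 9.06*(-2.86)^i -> [9.06, -25.91, 74.11, -211.95, 606.17]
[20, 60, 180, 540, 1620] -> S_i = 20*3^i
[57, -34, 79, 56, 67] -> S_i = Random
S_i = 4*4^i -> [4, 16, 64, 256, 1024]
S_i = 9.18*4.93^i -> [9.18, 45.26, 223.12, 1099.98, 5422.88]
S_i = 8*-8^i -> [8, -64, 512, -4096, 32768]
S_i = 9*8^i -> [9, 72, 576, 4608, 36864]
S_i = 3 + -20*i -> [3, -17, -37, -57, -77]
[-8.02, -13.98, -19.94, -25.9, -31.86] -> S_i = -8.02 + -5.96*i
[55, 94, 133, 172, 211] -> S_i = 55 + 39*i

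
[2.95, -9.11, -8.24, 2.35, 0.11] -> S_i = Random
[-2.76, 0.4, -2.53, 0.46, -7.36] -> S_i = Random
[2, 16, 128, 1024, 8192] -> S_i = 2*8^i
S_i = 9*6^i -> [9, 54, 324, 1944, 11664]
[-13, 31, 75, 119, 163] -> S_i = -13 + 44*i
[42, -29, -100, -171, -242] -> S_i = 42 + -71*i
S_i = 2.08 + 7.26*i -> [2.08, 9.34, 16.6, 23.86, 31.12]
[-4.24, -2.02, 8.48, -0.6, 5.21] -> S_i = Random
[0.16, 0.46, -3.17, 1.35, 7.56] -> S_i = Random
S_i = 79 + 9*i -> [79, 88, 97, 106, 115]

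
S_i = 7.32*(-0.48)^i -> [7.32, -3.51, 1.69, -0.81, 0.39]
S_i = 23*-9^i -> [23, -207, 1863, -16767, 150903]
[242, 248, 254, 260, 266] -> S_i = 242 + 6*i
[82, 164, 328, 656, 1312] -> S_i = 82*2^i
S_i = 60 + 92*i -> [60, 152, 244, 336, 428]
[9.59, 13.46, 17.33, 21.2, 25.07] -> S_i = 9.59 + 3.87*i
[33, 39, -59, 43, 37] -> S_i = Random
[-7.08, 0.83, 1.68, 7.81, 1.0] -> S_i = Random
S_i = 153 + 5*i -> [153, 158, 163, 168, 173]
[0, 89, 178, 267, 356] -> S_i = 0 + 89*i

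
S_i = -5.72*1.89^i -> [-5.72, -10.81, -20.43, -38.62, -72.99]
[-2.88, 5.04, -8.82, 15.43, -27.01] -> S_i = -2.88*(-1.75)^i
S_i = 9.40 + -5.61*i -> [9.4, 3.79, -1.82, -7.43, -13.04]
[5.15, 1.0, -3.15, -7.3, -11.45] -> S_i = 5.15 + -4.15*i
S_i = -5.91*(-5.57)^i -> [-5.91, 32.92, -183.36, 1021.3, -5688.64]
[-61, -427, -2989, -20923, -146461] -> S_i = -61*7^i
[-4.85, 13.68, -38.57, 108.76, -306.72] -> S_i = -4.85*(-2.82)^i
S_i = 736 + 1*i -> [736, 737, 738, 739, 740]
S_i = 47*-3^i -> [47, -141, 423, -1269, 3807]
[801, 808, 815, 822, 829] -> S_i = 801 + 7*i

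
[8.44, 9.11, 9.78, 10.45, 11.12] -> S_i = 8.44 + 0.67*i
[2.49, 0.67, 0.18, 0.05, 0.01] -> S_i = 2.49*0.27^i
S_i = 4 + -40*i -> [4, -36, -76, -116, -156]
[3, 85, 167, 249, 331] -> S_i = 3 + 82*i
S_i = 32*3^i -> [32, 96, 288, 864, 2592]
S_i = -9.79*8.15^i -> [-9.79, -79.79, -650.28, -5299.75, -43192.98]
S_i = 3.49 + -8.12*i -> [3.49, -4.63, -12.75, -20.87, -28.99]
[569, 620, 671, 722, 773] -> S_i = 569 + 51*i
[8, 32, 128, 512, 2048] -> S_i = 8*4^i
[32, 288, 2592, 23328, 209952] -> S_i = 32*9^i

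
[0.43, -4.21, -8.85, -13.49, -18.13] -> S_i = 0.43 + -4.64*i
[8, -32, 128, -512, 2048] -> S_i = 8*-4^i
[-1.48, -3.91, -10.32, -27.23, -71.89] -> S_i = -1.48*2.64^i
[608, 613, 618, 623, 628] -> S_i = 608 + 5*i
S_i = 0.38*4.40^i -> [0.38, 1.67, 7.36, 32.37, 142.43]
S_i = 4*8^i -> [4, 32, 256, 2048, 16384]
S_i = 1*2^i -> [1, 2, 4, 8, 16]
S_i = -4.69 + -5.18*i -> [-4.69, -9.87, -15.05, -20.23, -25.41]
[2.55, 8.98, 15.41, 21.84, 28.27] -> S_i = 2.55 + 6.43*i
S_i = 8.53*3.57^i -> [8.53, 30.45, 108.71, 388.11, 1385.55]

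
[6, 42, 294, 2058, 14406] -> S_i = 6*7^i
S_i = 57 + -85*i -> [57, -28, -113, -198, -283]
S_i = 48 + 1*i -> [48, 49, 50, 51, 52]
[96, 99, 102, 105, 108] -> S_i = 96 + 3*i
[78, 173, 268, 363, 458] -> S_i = 78 + 95*i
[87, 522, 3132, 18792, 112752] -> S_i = 87*6^i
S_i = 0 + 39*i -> [0, 39, 78, 117, 156]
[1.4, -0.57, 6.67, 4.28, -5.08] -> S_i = Random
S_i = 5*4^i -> [5, 20, 80, 320, 1280]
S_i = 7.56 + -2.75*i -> [7.56, 4.81, 2.06, -0.69, -3.44]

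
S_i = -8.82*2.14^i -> [-8.82, -18.87, -40.39, -86.44, -184.98]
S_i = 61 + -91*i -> [61, -30, -121, -212, -303]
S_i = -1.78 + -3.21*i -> [-1.78, -4.99, -8.2, -11.41, -14.62]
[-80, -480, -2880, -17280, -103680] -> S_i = -80*6^i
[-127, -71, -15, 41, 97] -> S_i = -127 + 56*i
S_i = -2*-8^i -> [-2, 16, -128, 1024, -8192]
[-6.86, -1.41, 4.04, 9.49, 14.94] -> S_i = -6.86 + 5.45*i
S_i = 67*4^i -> [67, 268, 1072, 4288, 17152]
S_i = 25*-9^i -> [25, -225, 2025, -18225, 164025]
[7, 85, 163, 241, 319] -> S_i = 7 + 78*i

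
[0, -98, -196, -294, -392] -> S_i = 0 + -98*i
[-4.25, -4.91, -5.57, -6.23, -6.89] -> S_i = -4.25 + -0.66*i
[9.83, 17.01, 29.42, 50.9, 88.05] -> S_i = 9.83*1.73^i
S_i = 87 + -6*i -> [87, 81, 75, 69, 63]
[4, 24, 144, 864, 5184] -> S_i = 4*6^i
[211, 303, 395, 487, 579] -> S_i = 211 + 92*i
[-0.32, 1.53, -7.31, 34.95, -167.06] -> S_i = -0.32*(-4.78)^i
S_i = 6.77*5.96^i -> [6.77, 40.35, 240.48, 1433.27, 8542.28]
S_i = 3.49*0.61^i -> [3.49, 2.13, 1.3, 0.79, 0.48]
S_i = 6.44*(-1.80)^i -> [6.44, -11.59, 20.87, -37.56, 67.6]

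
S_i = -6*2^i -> [-6, -12, -24, -48, -96]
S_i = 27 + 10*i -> [27, 37, 47, 57, 67]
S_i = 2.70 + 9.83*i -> [2.7, 12.53, 22.36, 32.19, 42.02]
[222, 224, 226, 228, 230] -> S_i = 222 + 2*i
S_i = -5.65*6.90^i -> [-5.65, -38.99, -269.0, -1856.08, -12806.92]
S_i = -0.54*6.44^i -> [-0.54, -3.48, -22.4, -144.23, -928.83]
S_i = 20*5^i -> [20, 100, 500, 2500, 12500]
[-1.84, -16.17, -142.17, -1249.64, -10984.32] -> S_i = -1.84*8.79^i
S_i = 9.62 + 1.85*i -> [9.62, 11.47, 13.32, 15.17, 17.02]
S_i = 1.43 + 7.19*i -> [1.43, 8.62, 15.81, 23.0, 30.19]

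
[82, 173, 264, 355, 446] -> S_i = 82 + 91*i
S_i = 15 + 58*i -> [15, 73, 131, 189, 247]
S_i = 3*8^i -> [3, 24, 192, 1536, 12288]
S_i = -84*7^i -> [-84, -588, -4116, -28812, -201684]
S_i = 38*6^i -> [38, 228, 1368, 8208, 49248]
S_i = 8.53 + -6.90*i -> [8.53, 1.63, -5.27, -12.17, -19.07]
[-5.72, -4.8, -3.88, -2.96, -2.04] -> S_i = -5.72 + 0.92*i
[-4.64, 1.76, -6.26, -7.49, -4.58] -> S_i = Random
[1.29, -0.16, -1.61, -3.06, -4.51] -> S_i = 1.29 + -1.45*i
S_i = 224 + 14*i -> [224, 238, 252, 266, 280]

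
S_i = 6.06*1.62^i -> [6.06, 9.82, 15.9, 25.76, 41.74]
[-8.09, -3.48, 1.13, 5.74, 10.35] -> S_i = -8.09 + 4.61*i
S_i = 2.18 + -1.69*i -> [2.18, 0.49, -1.2, -2.89, -4.58]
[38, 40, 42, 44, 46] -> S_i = 38 + 2*i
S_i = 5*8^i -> [5, 40, 320, 2560, 20480]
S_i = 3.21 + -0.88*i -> [3.21, 2.33, 1.45, 0.57, -0.31]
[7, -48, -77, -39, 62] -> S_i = Random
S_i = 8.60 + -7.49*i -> [8.6, 1.11, -6.38, -13.87, -21.36]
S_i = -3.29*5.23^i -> [-3.29, -17.21, -89.99, -470.65, -2461.52]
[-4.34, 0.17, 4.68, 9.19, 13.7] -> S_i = -4.34 + 4.51*i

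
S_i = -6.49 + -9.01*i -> [-6.49, -15.5, -24.51, -33.52, -42.53]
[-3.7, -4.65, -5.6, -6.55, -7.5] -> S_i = -3.70 + -0.95*i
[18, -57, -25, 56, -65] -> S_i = Random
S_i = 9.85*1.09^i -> [9.85, 10.74, 11.7, 12.76, 13.9]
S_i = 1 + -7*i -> [1, -6, -13, -20, -27]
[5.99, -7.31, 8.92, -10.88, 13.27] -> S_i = 5.99*(-1.22)^i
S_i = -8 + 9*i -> [-8, 1, 10, 19, 28]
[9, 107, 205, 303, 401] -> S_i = 9 + 98*i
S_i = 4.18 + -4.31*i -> [4.18, -0.13, -4.44, -8.75, -13.06]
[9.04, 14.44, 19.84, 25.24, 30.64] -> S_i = 9.04 + 5.40*i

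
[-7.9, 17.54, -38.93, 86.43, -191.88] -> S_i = -7.90*(-2.22)^i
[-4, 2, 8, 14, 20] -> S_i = -4 + 6*i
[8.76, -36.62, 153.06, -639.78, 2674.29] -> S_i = 8.76*(-4.18)^i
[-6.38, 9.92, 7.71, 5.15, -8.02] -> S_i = Random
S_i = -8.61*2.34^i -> [-8.61, -20.15, -47.14, -110.32, -258.15]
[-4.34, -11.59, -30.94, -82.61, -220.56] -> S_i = -4.34*2.67^i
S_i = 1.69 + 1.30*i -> [1.69, 2.99, 4.29, 5.59, 6.89]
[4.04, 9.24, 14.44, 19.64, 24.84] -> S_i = 4.04 + 5.20*i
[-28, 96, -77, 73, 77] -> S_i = Random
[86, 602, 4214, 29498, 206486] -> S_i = 86*7^i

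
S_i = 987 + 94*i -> [987, 1081, 1175, 1269, 1363]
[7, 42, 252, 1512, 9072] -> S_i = 7*6^i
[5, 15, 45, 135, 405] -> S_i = 5*3^i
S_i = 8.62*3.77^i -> [8.62, 32.5, 122.52, 461.88, 1741.3]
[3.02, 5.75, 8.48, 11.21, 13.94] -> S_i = 3.02 + 2.73*i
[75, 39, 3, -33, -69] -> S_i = 75 + -36*i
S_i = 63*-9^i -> [63, -567, 5103, -45927, 413343]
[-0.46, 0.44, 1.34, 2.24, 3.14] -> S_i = -0.46 + 0.90*i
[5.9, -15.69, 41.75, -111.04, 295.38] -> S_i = 5.90*(-2.66)^i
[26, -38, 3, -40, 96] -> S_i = Random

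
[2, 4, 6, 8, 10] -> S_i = 2 + 2*i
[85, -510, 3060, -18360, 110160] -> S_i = 85*-6^i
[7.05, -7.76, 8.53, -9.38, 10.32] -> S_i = 7.05*(-1.10)^i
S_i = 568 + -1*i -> [568, 567, 566, 565, 564]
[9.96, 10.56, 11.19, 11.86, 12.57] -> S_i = 9.96*1.06^i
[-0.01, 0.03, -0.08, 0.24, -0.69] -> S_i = -0.01*(-2.88)^i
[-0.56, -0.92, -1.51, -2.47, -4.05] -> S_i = -0.56*1.64^i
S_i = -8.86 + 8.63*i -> [-8.86, -0.23, 8.4, 17.03, 25.66]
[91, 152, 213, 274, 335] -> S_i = 91 + 61*i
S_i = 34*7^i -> [34, 238, 1666, 11662, 81634]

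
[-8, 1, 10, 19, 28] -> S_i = -8 + 9*i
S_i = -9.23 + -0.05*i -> [-9.23, -9.28, -9.33, -9.38, -9.43]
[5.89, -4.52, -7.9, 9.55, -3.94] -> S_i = Random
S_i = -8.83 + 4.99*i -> [-8.83, -3.84, 1.15, 6.14, 11.13]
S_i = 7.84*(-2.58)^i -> [7.84, -20.23, 52.19, -134.64, 347.37]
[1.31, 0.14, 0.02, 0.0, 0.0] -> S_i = 1.31*0.11^i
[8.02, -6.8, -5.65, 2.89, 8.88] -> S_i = Random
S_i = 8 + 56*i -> [8, 64, 120, 176, 232]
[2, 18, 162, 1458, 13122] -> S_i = 2*9^i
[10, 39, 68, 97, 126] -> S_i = 10 + 29*i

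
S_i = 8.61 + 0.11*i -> [8.61, 8.72, 8.83, 8.94, 9.05]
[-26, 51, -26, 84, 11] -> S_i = Random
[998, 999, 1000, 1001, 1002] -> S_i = 998 + 1*i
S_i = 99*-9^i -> [99, -891, 8019, -72171, 649539]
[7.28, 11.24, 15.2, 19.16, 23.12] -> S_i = 7.28 + 3.96*i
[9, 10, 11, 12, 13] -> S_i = 9 + 1*i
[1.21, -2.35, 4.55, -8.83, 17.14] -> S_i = 1.21*(-1.94)^i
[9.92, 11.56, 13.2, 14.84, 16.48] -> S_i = 9.92 + 1.64*i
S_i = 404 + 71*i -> [404, 475, 546, 617, 688]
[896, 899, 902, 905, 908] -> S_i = 896 + 3*i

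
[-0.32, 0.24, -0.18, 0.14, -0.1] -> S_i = -0.32*(-0.75)^i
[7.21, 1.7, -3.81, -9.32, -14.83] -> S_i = 7.21 + -5.51*i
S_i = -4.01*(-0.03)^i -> [-4.01, 0.12, -0.0, 0.0, -0.0]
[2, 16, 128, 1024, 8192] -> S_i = 2*8^i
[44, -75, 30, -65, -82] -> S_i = Random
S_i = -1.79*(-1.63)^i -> [-1.79, 2.92, -4.76, 7.75, -12.64]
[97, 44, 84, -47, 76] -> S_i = Random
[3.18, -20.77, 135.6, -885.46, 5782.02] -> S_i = 3.18*(-6.53)^i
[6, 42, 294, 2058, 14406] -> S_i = 6*7^i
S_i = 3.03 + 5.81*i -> [3.03, 8.84, 14.65, 20.46, 26.27]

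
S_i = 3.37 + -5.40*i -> [3.37, -2.03, -7.43, -12.83, -18.23]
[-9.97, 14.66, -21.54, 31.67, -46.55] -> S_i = -9.97*(-1.47)^i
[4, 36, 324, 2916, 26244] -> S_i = 4*9^i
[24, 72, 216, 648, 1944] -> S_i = 24*3^i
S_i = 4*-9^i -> [4, -36, 324, -2916, 26244]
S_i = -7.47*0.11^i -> [-7.47, -0.82, -0.09, -0.01, -0.0]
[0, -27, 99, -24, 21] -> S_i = Random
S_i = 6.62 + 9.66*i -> [6.62, 16.28, 25.94, 35.6, 45.26]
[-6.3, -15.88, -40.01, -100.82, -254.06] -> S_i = -6.30*2.52^i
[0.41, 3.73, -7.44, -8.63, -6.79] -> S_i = Random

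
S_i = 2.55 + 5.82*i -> [2.55, 8.37, 14.19, 20.01, 25.83]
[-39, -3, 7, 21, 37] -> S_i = Random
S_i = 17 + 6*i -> [17, 23, 29, 35, 41]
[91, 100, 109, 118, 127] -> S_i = 91 + 9*i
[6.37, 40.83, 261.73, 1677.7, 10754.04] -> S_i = 6.37*6.41^i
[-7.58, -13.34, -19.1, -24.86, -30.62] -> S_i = -7.58 + -5.76*i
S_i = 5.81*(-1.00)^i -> [5.81, -5.81, 5.81, -5.81, 5.81]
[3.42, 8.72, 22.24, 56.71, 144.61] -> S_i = 3.42*2.55^i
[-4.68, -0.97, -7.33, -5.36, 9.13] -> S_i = Random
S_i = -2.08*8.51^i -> [-2.08, -17.7, -150.63, -1281.89, -10908.92]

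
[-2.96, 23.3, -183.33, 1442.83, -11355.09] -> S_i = -2.96*(-7.87)^i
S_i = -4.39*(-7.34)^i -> [-4.39, 32.22, -236.51, 1736.01, -12742.33]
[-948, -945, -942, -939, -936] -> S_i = -948 + 3*i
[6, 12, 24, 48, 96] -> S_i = 6*2^i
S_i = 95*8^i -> [95, 760, 6080, 48640, 389120]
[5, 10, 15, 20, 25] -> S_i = 5 + 5*i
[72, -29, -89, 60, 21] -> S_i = Random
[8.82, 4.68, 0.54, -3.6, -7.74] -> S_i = 8.82 + -4.14*i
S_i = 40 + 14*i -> [40, 54, 68, 82, 96]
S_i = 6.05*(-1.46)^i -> [6.05, -8.83, 12.9, -18.83, 27.49]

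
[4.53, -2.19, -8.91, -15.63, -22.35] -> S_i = 4.53 + -6.72*i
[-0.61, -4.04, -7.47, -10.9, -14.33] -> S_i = -0.61 + -3.43*i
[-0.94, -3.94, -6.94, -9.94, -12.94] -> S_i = -0.94 + -3.00*i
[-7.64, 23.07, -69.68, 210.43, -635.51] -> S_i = -7.64*(-3.02)^i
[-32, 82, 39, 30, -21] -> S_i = Random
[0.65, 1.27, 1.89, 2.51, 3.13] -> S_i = 0.65 + 0.62*i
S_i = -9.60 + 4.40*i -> [-9.6, -5.2, -0.8, 3.6, 8.0]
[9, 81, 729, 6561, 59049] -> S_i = 9*9^i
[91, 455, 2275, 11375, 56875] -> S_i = 91*5^i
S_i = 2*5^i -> [2, 10, 50, 250, 1250]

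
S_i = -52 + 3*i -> [-52, -49, -46, -43, -40]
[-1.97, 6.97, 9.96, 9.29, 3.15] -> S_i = Random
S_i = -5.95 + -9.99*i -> [-5.95, -15.94, -25.93, -35.92, -45.91]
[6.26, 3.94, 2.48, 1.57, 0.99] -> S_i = 6.26*0.63^i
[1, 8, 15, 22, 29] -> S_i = 1 + 7*i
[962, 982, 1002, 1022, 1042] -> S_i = 962 + 20*i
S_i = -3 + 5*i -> [-3, 2, 7, 12, 17]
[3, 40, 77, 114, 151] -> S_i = 3 + 37*i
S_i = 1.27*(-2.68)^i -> [1.27, -3.4, 9.12, -24.45, 65.52]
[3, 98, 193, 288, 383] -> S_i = 3 + 95*i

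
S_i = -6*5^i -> [-6, -30, -150, -750, -3750]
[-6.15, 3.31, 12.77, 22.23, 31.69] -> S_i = -6.15 + 9.46*i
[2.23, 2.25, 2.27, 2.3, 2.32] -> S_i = 2.23*1.01^i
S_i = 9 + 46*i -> [9, 55, 101, 147, 193]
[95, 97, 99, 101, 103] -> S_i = 95 + 2*i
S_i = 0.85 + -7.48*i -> [0.85, -6.63, -14.11, -21.59, -29.07]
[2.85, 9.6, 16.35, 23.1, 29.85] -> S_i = 2.85 + 6.75*i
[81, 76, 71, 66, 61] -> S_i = 81 + -5*i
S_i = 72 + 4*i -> [72, 76, 80, 84, 88]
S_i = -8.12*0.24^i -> [-8.12, -1.95, -0.47, -0.11, -0.03]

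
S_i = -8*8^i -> [-8, -64, -512, -4096, -32768]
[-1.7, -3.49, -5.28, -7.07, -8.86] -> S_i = -1.70 + -1.79*i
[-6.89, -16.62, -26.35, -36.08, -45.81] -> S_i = -6.89 + -9.73*i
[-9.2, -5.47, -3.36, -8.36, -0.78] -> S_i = Random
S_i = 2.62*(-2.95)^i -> [2.62, -7.73, 22.8, -67.26, 198.42]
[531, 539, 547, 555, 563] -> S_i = 531 + 8*i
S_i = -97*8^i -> [-97, -776, -6208, -49664, -397312]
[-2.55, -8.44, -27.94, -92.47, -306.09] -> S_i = -2.55*3.31^i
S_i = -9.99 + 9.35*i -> [-9.99, -0.64, 8.71, 18.06, 27.41]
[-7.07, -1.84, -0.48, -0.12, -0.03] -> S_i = -7.07*0.26^i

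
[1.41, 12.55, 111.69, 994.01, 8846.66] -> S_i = 1.41*8.90^i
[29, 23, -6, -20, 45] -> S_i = Random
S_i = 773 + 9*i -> [773, 782, 791, 800, 809]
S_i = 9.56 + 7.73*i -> [9.56, 17.29, 25.02, 32.75, 40.48]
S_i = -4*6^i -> [-4, -24, -144, -864, -5184]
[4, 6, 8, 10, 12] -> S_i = 4 + 2*i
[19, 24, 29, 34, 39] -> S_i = 19 + 5*i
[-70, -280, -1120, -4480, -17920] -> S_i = -70*4^i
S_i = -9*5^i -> [-9, -45, -225, -1125, -5625]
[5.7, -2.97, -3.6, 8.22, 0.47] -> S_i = Random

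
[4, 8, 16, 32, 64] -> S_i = 4*2^i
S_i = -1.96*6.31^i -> [-1.96, -12.37, -78.04, -492.43, -3107.23]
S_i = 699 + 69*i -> [699, 768, 837, 906, 975]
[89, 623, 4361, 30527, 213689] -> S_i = 89*7^i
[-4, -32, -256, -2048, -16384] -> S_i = -4*8^i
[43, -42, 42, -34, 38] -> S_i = Random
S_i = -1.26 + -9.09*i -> [-1.26, -10.35, -19.44, -28.53, -37.62]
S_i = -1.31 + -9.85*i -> [-1.31, -11.16, -21.01, -30.86, -40.71]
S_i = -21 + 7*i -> [-21, -14, -7, 0, 7]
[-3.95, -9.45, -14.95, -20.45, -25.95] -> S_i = -3.95 + -5.50*i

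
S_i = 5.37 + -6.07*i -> [5.37, -0.7, -6.77, -12.84, -18.91]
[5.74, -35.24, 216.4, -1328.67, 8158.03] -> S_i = 5.74*(-6.14)^i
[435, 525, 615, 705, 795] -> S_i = 435 + 90*i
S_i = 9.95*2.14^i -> [9.95, 21.29, 45.57, 97.51, 208.68]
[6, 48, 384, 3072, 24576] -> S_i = 6*8^i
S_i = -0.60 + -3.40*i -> [-0.6, -4.0, -7.4, -10.8, -14.2]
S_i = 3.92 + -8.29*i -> [3.92, -4.37, -12.66, -20.95, -29.24]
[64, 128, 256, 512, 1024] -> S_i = 64*2^i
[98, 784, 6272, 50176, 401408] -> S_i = 98*8^i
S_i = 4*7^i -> [4, 28, 196, 1372, 9604]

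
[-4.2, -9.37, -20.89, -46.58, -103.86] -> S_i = -4.20*2.23^i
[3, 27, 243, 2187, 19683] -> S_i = 3*9^i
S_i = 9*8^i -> [9, 72, 576, 4608, 36864]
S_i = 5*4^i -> [5, 20, 80, 320, 1280]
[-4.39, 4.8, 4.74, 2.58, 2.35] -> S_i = Random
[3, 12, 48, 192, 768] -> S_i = 3*4^i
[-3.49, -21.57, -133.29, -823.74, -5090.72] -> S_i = -3.49*6.18^i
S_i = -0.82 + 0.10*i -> [-0.82, -0.72, -0.62, -0.52, -0.42]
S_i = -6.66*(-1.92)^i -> [-6.66, 12.79, -24.55, 47.14, -90.51]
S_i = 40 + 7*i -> [40, 47, 54, 61, 68]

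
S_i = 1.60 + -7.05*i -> [1.6, -5.45, -12.5, -19.55, -26.6]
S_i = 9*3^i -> [9, 27, 81, 243, 729]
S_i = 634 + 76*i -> [634, 710, 786, 862, 938]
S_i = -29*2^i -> [-29, -58, -116, -232, -464]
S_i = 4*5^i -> [4, 20, 100, 500, 2500]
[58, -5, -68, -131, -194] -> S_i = 58 + -63*i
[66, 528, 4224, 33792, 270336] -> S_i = 66*8^i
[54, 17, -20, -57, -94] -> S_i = 54 + -37*i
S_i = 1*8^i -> [1, 8, 64, 512, 4096]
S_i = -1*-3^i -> [-1, 3, -9, 27, -81]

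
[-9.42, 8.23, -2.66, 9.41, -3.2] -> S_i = Random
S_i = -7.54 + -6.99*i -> [-7.54, -14.53, -21.52, -28.51, -35.5]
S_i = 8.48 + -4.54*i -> [8.48, 3.94, -0.6, -5.14, -9.68]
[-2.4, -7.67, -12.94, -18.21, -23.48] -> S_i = -2.40 + -5.27*i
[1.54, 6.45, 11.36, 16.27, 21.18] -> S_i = 1.54 + 4.91*i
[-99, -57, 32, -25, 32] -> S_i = Random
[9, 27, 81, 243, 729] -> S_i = 9*3^i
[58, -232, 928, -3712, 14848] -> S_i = 58*-4^i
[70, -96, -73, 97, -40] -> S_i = Random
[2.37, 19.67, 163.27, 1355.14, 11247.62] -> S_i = 2.37*8.30^i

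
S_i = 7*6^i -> [7, 42, 252, 1512, 9072]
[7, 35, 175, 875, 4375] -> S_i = 7*5^i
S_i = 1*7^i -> [1, 7, 49, 343, 2401]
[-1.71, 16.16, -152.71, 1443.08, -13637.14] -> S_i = -1.71*(-9.45)^i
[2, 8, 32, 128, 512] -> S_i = 2*4^i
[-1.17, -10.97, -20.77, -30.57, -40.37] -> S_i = -1.17 + -9.80*i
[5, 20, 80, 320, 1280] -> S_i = 5*4^i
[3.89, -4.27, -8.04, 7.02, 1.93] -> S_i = Random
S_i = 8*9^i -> [8, 72, 648, 5832, 52488]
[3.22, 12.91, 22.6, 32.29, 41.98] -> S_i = 3.22 + 9.69*i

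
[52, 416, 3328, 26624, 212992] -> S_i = 52*8^i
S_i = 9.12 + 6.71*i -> [9.12, 15.83, 22.54, 29.25, 35.96]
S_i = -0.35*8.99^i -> [-0.35, -3.15, -28.29, -254.3, -2286.16]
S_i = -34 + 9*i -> [-34, -25, -16, -7, 2]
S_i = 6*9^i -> [6, 54, 486, 4374, 39366]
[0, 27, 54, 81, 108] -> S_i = 0 + 27*i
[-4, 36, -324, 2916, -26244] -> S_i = -4*-9^i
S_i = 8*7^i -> [8, 56, 392, 2744, 19208]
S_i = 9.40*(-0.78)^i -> [9.4, -7.33, 5.72, -4.46, 3.48]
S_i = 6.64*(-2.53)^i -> [6.64, -16.8, 42.5, -107.53, 272.05]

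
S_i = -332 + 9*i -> [-332, -323, -314, -305, -296]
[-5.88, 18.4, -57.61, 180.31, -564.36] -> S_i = -5.88*(-3.13)^i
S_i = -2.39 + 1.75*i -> [-2.39, -0.64, 1.11, 2.86, 4.61]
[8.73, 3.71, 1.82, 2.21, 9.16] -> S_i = Random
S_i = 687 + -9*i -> [687, 678, 669, 660, 651]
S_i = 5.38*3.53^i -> [5.38, 18.99, 67.04, 236.65, 835.37]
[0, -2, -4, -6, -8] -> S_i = 0 + -2*i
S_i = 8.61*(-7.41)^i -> [8.61, -63.8, 472.76, -3503.14, 25958.28]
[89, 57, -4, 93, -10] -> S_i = Random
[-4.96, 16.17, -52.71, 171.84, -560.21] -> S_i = -4.96*(-3.26)^i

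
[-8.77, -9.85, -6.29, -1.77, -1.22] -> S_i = Random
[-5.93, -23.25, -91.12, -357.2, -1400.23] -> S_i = -5.93*3.92^i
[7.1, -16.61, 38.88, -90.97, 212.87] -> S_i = 7.10*(-2.34)^i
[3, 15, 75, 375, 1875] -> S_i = 3*5^i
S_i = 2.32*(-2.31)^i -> [2.32, -5.36, 12.38, -28.6, 66.06]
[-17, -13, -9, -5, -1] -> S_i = -17 + 4*i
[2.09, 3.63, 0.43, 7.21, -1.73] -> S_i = Random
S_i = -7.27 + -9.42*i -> [-7.27, -16.69, -26.11, -35.53, -44.95]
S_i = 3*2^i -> [3, 6, 12, 24, 48]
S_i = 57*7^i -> [57, 399, 2793, 19551, 136857]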